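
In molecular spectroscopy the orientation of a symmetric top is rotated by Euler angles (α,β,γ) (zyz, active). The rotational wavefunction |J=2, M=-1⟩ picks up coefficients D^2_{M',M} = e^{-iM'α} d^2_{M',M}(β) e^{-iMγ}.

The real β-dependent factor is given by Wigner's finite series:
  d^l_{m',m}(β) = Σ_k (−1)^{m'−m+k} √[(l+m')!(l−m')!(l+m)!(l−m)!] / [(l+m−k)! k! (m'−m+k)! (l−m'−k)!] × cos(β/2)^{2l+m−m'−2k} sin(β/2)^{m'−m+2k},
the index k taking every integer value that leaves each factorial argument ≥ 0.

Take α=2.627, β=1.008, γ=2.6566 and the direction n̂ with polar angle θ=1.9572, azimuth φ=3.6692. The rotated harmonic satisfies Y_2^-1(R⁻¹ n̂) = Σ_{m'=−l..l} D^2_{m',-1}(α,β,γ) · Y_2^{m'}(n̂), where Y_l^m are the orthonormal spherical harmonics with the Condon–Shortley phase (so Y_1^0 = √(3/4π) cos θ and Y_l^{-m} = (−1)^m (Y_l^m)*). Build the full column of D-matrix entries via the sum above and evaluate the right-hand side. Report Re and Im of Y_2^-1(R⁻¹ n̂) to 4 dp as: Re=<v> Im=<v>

Need the full column D^2_{m',-1} for m'=−2..2 at α=2.627, β=1.008, γ=2.6566.
cos(β/2)=0.875658, sin(β/2)=0.482932
d^2_{-2,-1}: single k=1 term ⇒ +0.648514;  D = -0.036698+0.647475i
d^2_{-1,-1}: k∈[0..1] ⇒ +0.587946 -0.536491 = +0.051456;  D = +0.027820-0.043287i
d^2_{0,-1}: k∈[0..1] ⇒ -0.794264 +0.241584 = -0.552680;  D = +0.488944-0.257661i
d^2_{1,-1}: k∈[0..1] ⇒ +0.536491 -0.054393 = +0.482098;  D = +0.481886+0.014268i
d^2_{2,-1}: single k=0 term ⇒ -0.197252;  D = +0.168758+0.102123i
Y_2^{m'}(θ=1.9572,φ=3.6692) and Σ D·Y over m':
  (-0.0367+0.6475i)·(+0.1634-0.2883i)  (+0.0278-0.0433i)·(+0.2330-0.1358i)  (+0.4889-0.2577i)·(-0.1810+0.0000i)  (+0.4819+0.0143i)·(-0.2330-0.1358i)  (+0.1688+0.1021i)·(+0.1634+0.2883i)
Y_2^-1(R⁻¹ n̂) = -0.019423+0.145750i

Re=-0.0194 Im=0.1457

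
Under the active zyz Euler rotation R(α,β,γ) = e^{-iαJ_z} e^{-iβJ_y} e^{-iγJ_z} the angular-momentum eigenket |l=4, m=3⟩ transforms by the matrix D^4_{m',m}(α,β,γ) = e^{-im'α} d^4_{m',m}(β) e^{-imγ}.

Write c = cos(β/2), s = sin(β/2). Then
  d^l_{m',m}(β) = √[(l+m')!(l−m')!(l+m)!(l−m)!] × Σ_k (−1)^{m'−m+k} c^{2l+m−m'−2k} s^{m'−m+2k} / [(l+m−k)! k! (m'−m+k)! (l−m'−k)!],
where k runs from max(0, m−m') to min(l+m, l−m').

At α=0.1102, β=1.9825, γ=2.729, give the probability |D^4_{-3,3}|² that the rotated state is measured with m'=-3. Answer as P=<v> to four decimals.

First d^4_{-3,3}(β=1.9825), then the phase factors e^{-i(-3)α} and e^{-i(3)γ}:
Half-angle: c=0.547644, s=0.836711. N=√(1·5040·5040·1)=5040.000000
The bounds max(0,m−m')=6 and min(l+m,l−m')=7 give 2 terms
  k=6: (−1)^0·5040.0000/(720)·0.5476^2·0.8367^6 = +0.720359
  k=7: (−1)^1·5040.0000/(5040)·0.5476^0·0.8367^8 = -0.240217
d^4_{-3,3}(1.9825) = +0.720359 -0.240217 = +0.480141
|D^4_{-3,3}|² = |d^4_{-3,3}(β)|² = (+0.480141)² = 0.230536 (the z-rotation phases have unit modulus)

P=0.2305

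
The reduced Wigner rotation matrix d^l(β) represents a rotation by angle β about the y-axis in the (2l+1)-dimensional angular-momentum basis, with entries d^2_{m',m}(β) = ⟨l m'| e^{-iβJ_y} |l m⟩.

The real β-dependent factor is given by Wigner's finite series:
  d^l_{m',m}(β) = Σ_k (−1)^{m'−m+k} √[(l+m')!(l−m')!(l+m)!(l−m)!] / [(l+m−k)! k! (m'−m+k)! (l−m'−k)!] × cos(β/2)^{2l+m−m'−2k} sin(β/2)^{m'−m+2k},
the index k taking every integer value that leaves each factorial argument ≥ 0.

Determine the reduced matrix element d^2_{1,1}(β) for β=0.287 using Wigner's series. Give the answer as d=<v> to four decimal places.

d=0.8994

d^2_{1,1}(β=0.287) via Wigner's sum:
With c≡cos(β/2)=0.989722 and s≡sin(β/2)=0.143008, N=[6·1·6·1]^{1/2}=6.000000
Admissible k: 0..1 (factorial args all ≥0)
  k=0: (−1)^0·6.0000/(6)·0.9897^4·0.1430^0 = +0.959516
  k=1: (−1)^1·6.0000/(2)·0.9897^2·0.1430^2 = -0.060099
d^2_{1,1}(0.287) = +0.959516 -0.060099 = +0.899417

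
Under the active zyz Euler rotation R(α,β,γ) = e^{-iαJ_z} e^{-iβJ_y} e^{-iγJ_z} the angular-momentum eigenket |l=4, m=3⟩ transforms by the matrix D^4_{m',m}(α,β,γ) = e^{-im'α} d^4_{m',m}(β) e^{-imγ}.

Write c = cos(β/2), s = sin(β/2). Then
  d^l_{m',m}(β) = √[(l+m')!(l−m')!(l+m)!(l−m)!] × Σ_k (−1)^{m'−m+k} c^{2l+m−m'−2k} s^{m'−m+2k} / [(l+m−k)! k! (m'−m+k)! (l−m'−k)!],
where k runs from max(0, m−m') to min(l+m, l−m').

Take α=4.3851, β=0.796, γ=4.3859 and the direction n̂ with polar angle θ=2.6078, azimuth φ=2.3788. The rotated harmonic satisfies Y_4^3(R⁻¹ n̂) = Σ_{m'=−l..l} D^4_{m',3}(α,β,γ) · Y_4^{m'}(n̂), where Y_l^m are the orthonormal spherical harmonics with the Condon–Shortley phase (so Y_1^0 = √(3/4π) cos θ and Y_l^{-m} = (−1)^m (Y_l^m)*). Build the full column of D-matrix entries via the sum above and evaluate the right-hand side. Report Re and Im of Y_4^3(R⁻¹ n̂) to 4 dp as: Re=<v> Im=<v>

Need the full column D^4_{m',3} for m'=−4..4 at α=4.3851, β=0.796, γ=4.3859.
cos(β/2)=0.921838, sin(β/2)=0.387575
d^4_{-4,3}: single k=7 term ⇒ +0.003425;  D = -0.001109-0.003241i
d^4_{-3,3}: k∈[6..7] ⇒ +0.020163 -0.000509 = +0.019653;  D = +0.019653-0.000047i
d^4_{-2,3}: k∈[5..6] ⇒ +0.076901 -0.004531 = +0.072370;  D = -0.023101+0.068584i
d^4_{-1,3}: k∈[4..5] ⇒ +0.215557 -0.022862 = +0.192695;  D = -0.153147-0.116950i
d^4_{0,3}: k∈[3..4] ⇒ +0.458570 -0.081060 = +0.377510;  D = +0.313409-0.210449i
d^4_{1,3}: k∈[2..3] ⇒ +0.731662 -0.215557 = +0.516105;  D = +0.134695+0.498218i
d^4_{2,3}: k∈[1..2] ⇒ +0.820356 -0.435038 = +0.385318;  D = -0.384548-0.024355i
d^4_{3,3}: k∈[0..1] ⇒ +0.521479 -0.645265 = -0.123786;  D = -0.047124+0.114466i
d^4_{4,3}: single k=0 term ⇒ -0.620131;  D = -0.467106-0.407891i
Y_4^{m'}(θ=2.6078,φ=2.3788) and Σ D·Y over m':
  (-0.0011-0.0032i)·(-0.0295+0.0027i)  (+0.0197-0.0000i)·(-0.0933+0.1069i)  (-0.0231+0.0686i)·(+0.0164+0.3623i)  (-0.1531-0.1170i)·(+0.3277+0.3133i)  (+0.3134-0.2104i)·(-0.0010+0.0000i)  (+0.1347+0.4982i)·(-0.3277+0.3133i)  (-0.3845-0.0244i)·(+0.0164-0.3623i)  (-0.0471+0.1145i)·(+0.0933+0.1069i)  (-0.4671-0.4079i)·(-0.0295-0.0027i)
Y_4^3(R⁻¹ n̂) = -0.260162-0.054366i

Re=-0.2602 Im=-0.0544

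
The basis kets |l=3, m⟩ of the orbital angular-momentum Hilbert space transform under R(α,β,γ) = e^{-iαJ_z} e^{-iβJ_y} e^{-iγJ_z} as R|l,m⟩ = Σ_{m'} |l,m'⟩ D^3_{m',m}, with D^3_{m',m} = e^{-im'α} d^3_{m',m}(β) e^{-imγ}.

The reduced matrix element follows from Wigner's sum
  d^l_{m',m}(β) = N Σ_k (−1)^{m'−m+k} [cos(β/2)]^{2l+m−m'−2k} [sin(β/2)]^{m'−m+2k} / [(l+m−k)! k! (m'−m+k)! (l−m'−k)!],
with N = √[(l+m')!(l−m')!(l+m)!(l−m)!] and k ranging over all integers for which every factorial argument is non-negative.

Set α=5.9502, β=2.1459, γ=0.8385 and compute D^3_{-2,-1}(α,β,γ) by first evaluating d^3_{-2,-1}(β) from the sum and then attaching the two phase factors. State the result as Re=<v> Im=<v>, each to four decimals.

D^3_{-2,-1}(5.9502,2.1459,0.8385) = e^{-i·-2·5.9502}·d^3_{-2,-1}(2.1459)·e^{-i·-1·0.8385}. Compute d first:
With c≡cos(β/2)=0.477534 and s≡sin(β/2)=0.878613, N=[1·120·2·24]^{1/2}=75.894664
k: max(0,(-1)−(-2))=1 … min(3+(-1),3−(-2))=2
  k=1: (−1)^0·75.8947/(24)·0.4775^5·0.8786^1 = +0.068996
  k=2: (−1)^1·75.8947/(12)·0.4775^3·0.8786^3 = -0.467129
d^3_{-2,-1}(2.1459) = +0.068996 -0.467129 = -0.398134
D = (+0.786317-0.617823i)·(-0.398134)·(+0.668579+0.743641i) = -0.392223-0.068349i

Re=-0.3922 Im=-0.0683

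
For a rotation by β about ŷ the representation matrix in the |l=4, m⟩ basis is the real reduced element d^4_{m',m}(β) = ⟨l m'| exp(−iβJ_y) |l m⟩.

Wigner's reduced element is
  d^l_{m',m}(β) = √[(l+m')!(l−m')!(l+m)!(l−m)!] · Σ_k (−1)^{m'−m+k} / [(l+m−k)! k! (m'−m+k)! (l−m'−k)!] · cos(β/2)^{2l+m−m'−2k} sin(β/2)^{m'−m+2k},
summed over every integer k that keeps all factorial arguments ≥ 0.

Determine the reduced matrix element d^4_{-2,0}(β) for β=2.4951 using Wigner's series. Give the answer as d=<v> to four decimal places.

d=0.4963

d^4_{-2,0}(β=2.4951) via Wigner's sum:
c=cos(2.4951/2)=0.317646, s=sin(2.4951/2)=0.948209; N=√[2·720·24·24]=910.735966
The bounds max(0,m−m')=2 and min(l+m,l−m')=4 give 3 terms
  k=2: (−1)^0·910.7360/(96)·0.3176^6·0.9482^2 = +0.008762
  k=3: (−1)^1·910.7360/(36)·0.3176^4·0.9482^4 = -0.208201
  k=4: (−1)^2·910.7360/(96)·0.3176^2·0.9482^6 = +0.695720
d^4_{-2,0}(2.4951) = +0.008762 -0.208201 +0.695720 = +0.496281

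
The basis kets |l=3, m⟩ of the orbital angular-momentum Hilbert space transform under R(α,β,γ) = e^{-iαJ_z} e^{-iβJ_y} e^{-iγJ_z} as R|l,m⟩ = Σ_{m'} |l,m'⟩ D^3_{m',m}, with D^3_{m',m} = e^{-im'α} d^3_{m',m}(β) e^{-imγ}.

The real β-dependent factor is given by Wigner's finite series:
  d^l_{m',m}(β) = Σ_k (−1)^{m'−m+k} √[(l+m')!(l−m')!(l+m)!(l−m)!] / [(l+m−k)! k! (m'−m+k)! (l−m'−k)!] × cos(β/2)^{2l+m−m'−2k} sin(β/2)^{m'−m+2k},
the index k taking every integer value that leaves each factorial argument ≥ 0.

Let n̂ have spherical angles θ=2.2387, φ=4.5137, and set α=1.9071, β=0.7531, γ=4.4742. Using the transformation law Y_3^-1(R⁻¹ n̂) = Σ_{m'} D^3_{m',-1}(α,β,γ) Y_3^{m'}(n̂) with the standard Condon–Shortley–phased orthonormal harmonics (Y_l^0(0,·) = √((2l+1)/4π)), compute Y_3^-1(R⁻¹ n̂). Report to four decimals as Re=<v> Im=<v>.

Need the full column D^3_{m',-1} for m'=−3..3 at α=1.9071, β=0.7531, γ=4.4742.
cos(β/2)=0.929939, sin(β/2)=0.367714
d^3_{-3,-1}: single k=2 term ⇒ +0.391638;  D = -0.280964-0.272836i
d^3_{-2,-1}: k∈[1..2] ⇒ +0.808691 -0.252886 = +0.555805;  D = -0.233929+0.504179i
d^3_{-1,-1}: k∈[0..2] ⇒ +0.646735 -0.808963 +0.094864 = -0.067364;  D = -0.067040-0.006599i
d^3_{0,-1}: k∈[0..2] ⇒ -0.885876 +0.415534 -0.021657 = -0.491999;  D = +0.116084+0.478108i
d^3_{1,-1}: k∈[0..2] ⇒ +0.606722 -0.126486 +0.002472 = +0.482709;  D = -0.405219+0.262308i
d^3_{2,-1}: k∈[0..1] ⇒ -0.252886 +0.019770 = -0.233116;  D = -0.184160-0.142927i
d^3_{3,-1}: single k=0 term ⇒ +0.061235;  D = +0.019477-0.058054i
Y_3^{m'}(θ=2.2387,φ=4.5137) and Σ D·Y over m':
  (-0.2810-0.2728i)·(+0.1134-0.1671i)  (-0.2339+0.5042i)·(+0.3598+0.1510i)  (-0.0670-0.0066i)·(-0.0460+0.2283i)  (+0.1161+0.4781i)·(+0.2501+0.0000i)  (-0.4052+0.2623i)·(+0.0460+0.2283i)  (-0.1842-0.1429i)·(+0.3598-0.1510i)  (+0.0195-0.0581i)·(-0.1134-0.1671i)
Y_3^-1(R⁻¹ n̂) = -0.382371+0.165903i

Re=-0.3824 Im=0.1659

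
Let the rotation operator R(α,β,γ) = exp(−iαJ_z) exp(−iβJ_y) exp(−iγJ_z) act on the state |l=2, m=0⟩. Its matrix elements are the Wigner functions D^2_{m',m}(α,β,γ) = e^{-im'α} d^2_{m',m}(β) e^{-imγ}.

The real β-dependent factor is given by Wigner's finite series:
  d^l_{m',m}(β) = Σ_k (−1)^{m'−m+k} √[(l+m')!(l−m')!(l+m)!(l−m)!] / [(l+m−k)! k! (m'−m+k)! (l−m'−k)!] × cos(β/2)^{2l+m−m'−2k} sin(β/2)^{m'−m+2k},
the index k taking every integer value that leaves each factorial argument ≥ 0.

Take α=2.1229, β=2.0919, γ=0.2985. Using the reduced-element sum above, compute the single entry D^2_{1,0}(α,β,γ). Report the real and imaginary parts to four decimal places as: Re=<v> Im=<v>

Re=-0.2773 Im=-0.4502

Split into d^2_{1,0}(β=2.0919) × two z-phases.
c=cos(2.0919/2)=0.501080, s=sin(2.0919/2)=0.865401; N=√[6·1·2·2]=4.898979
The bounds max(0,m−m')=0 and min(l+m,l−m')=1 give 2 terms
  k=0: (−1)^1·4.8990/(2)·0.5011^3·0.8654^1 = -0.266695
  k=1: (−1)^2·4.8990/(2)·0.5011^1·0.8654^3 = +0.795490
d^2_{1,0}(2.0919) = -0.266695 +0.795490 = +0.528796
Phases: e^{-i·(1)·2.1229}=-0.524480-0.851423i, e^{-i·(0)·0.2985}=+1.000000+0.000000i ⇒ D=-0.277342-0.450229i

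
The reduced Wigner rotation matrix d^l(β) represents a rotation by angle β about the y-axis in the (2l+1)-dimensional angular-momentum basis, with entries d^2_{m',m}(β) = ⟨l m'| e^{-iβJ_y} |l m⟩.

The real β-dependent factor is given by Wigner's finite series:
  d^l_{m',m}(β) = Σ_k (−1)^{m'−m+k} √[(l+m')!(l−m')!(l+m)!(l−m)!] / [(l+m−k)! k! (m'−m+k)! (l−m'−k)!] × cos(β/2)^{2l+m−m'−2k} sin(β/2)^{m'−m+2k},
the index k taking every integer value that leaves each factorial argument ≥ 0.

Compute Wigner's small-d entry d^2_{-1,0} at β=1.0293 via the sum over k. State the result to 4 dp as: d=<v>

d^2_{-1,0}(β=1.0293) via Wigner's sum:
With c≡cos(β/2)=0.870465 and s≡sin(β/2)=0.492230, N=[1·6·2·2]^{1/2}=4.898979
The bounds max(0,m−m')=1 and min(l+m,l−m')=2 give 2 terms
  k=1: (−1)^0·4.8990/(2)·0.8705^3·0.4922^1 = +0.795239
  k=2: (−1)^1·4.8990/(2)·0.8705^1·0.4922^3 = -0.254291
d^2_{-1,0}(1.0293) = +0.795239 -0.254291 = +0.540948

d=0.5409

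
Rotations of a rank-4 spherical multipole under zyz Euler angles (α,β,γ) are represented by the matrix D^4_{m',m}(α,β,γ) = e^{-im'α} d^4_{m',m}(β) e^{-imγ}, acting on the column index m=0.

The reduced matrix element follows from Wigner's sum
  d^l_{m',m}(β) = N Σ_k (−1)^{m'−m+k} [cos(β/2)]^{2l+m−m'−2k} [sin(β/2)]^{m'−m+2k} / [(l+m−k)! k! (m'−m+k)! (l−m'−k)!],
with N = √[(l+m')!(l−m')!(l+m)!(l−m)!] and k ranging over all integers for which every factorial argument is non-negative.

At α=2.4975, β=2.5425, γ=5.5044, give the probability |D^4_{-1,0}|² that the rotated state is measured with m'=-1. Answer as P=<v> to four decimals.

Split into d^4_{-1,0}(β=2.5425) × two z-phases.
c=cos(2.5425/2)=0.295087, s=sin(2.5425/2)=0.955470; N=√[6·120·24·24]=643.987578
k∈{1,2,3,4} keeps every argument non-negative
  k=1: (−1)^0·643.9876/(144)·0.2951^7·0.9555^1 = +0.000832
  k=2: (−1)^1·643.9876/(24)·0.2951^5·0.9555^3 = -0.052368
  k=3: (−1)^2·643.9876/(24)·0.2951^3·0.9555^5 = +0.549037
  k=4: (−1)^3·643.9876/(144)·0.2951^1·0.9555^7 = -0.959369
d^4_{-1,0}(2.5425) = +0.000832 -0.052368 +0.549037 -0.959369 = -0.461867
|D^4_{-1,0}|² = |d^4_{-1,0}(β)|² = (-0.461867)² = 0.213321 (the z-rotation phases have unit modulus)

P=0.2133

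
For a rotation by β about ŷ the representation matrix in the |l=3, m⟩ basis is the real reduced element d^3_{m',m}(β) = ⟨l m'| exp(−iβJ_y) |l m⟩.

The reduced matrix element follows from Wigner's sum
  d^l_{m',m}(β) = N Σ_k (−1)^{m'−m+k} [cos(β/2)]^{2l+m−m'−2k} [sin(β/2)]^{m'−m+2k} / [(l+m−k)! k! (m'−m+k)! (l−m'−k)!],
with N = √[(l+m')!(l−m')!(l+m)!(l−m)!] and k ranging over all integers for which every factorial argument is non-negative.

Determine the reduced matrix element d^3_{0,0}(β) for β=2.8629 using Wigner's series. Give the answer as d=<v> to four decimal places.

d=-0.7795

d^3_{0,0}(β=2.8629) via Wigner's sum:
c=cos(2.8629/2)=0.138896, s=sin(2.8629/2)=0.990307; N=√[6·6·6·6]=36.000000
Admissible k: 0..3 (factorial args all ≥0)
  k=0: (−1)^0·36.0000/(36)·0.1389^6·0.9903^0 = +0.000007
  k=1: (−1)^1·36.0000/(4)·0.1389^4·0.9903^2 = -0.003285
  k=2: (−1)^2·36.0000/(4)·0.1389^2·0.9903^4 = +0.166994
  k=3: (−1)^3·36.0000/(36)·0.1389^0·0.9903^6 = -0.943233
d^3_{0,0}(2.8629) = +0.000007 -0.003285 +0.166994 -0.943233 = -0.779517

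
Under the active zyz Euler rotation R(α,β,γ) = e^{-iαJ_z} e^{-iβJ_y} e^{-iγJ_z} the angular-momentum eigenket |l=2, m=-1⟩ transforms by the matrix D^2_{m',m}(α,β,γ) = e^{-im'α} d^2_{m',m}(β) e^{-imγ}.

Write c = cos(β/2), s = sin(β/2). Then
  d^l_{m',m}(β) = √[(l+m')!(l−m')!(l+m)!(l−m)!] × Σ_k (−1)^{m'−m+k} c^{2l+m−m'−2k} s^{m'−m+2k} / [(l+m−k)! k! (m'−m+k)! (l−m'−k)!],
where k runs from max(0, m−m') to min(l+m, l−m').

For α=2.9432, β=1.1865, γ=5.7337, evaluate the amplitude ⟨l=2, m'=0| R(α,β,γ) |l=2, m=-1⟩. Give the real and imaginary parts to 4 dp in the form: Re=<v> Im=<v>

Re=-0.3630 Im=0.2223

First d^2_{0,-1}(β=1.1865), then the phase factors e^{-i(0)α} and e^{-i(-1)γ}:
With c≡cos(β/2)=0.829128 and s≡sin(β/2)=0.559059, N=[2·2·1·6]^{1/2}=4.898979
k: max(0,(-1)−(0))=0 … min(2+(-1),2−(0))=1
  k=0: (−1)^1·4.8990/(2)·0.8291^3·0.5591^1 = -0.780545
  k=1: (−1)^2·4.8990/(2)·0.8291^1·0.5591^3 = +0.354870
d^2_{0,-1}(1.1865) = -0.780545 +0.354870 = -0.425675
Phases: e^{-i·(0)·2.9432}=+1.000000+0.000000i, e^{-i·(-1)·5.7337}=+0.852793-0.522248i ⇒ D=-0.363013+0.222308i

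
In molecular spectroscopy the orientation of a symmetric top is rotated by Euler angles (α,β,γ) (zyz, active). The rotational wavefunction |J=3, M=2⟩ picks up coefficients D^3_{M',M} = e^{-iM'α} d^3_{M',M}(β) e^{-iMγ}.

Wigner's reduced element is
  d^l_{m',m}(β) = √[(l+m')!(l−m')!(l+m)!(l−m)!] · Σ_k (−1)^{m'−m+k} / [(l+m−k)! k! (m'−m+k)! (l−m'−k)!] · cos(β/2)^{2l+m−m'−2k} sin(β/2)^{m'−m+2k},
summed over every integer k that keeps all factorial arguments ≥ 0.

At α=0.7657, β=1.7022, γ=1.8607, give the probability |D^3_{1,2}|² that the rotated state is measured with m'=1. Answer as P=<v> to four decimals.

First d^3_{1,2}(β=1.7022), then the phase factors e^{-i(1)α} and e^{-i(2)γ}:
Half-angle: c=0.659156, s=0.752006. N=√(24·2·120·1)=75.894664
k∈{1,2} keeps every argument non-negative
  k=1: (−1)^0·75.8947/(24)·0.6592^5·0.7520^1 = +0.295913
  k=2: (−1)^1·75.8947/(12)·0.6592^3·0.7520^3 = -0.770299
d^3_{1,2}(1.7022) = +0.295913 -0.770299 = -0.474386
|D^3_{1,2}|² = |d^3_{1,2}(β)|² = (-0.474386)² = 0.225042 (the z-rotation phases have unit modulus)

P=0.2250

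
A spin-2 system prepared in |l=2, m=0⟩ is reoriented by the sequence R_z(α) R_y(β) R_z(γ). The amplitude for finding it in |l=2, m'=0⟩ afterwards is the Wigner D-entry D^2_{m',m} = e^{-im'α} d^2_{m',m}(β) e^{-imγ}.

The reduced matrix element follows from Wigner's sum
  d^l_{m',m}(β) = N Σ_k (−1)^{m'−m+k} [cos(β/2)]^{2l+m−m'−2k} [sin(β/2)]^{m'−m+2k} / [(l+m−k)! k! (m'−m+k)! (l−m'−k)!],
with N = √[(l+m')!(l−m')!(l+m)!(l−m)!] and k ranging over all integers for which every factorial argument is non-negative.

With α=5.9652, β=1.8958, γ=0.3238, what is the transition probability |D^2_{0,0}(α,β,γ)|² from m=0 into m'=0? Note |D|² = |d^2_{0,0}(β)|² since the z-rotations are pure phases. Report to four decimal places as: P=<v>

D^2_{0,0}(5.9652,1.8958,0.3238) = e^{-i·0·5.9652}·d^2_{0,0}(1.8958)·e^{-i·0·0.3238}. Compute d first:
Half-angle: c=0.583390, s=0.812192. N=√(2·2·2·2)=4.000000
k∈{0,1,2} keeps every argument non-negative
  k=0: (−1)^0·4.0000/(4)·0.5834^4·0.8122^0 = +0.115834
  k=1: (−1)^1·4.0000/(1)·0.5834^2·0.8122^2 = -0.898040
  k=2: (−1)^2·4.0000/(4)·0.5834^0·0.8122^4 = +0.435146
d^2_{0,0}(1.8958) = +0.115834 -0.898040 +0.435146 = -0.347060
|D^2_{0,0}|² = |d^2_{0,0}(β)|² = (-0.347060)² = 0.120450 (the z-rotation phases have unit modulus)

P=0.1205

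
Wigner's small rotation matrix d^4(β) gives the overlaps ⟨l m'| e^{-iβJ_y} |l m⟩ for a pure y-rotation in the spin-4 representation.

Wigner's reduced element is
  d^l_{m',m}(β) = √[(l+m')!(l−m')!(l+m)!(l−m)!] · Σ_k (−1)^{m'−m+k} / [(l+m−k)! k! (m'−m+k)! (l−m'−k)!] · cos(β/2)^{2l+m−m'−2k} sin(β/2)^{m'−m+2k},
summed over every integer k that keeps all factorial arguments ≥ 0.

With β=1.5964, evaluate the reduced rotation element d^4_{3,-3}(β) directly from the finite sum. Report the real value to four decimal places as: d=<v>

d=0.3907

d^4_{3,-3}(β=1.5964) via Wigner's sum:
With c≡cos(β/2)=0.697997 and s≡sin(β/2)=0.716101, N=[5040·1·1·5040]^{1/2}=5040.000000
Admissible k: 0..1 (factorial args all ≥0)
  k=0: (−1)^6·5040.0000/(720)·0.6980^2·0.7161^6 = +0.459886
  k=1: (−1)^7·5040.0000/(5040)·0.6980^0·0.7161^8 = -0.069150
d^4_{3,-3}(1.5964) = +0.459886 -0.069150 = +0.390736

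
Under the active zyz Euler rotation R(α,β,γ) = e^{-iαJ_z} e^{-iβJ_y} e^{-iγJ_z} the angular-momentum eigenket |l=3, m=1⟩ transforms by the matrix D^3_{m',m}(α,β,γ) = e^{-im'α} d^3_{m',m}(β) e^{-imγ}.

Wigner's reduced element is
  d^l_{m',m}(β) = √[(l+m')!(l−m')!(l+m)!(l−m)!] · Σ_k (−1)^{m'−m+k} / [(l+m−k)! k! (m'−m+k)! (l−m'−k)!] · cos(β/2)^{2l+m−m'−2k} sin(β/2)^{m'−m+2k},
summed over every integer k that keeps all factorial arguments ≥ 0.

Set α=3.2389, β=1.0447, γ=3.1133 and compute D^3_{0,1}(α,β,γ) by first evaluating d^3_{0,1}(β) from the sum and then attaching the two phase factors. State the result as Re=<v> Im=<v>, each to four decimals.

Re=-0.0976 Im=-0.0028

Split into d^3_{0,1}(β=1.0447) × two z-phases.
With c≡cos(β/2)=0.866649 and s≡sin(β/2)=0.498918, N=[6·6·24·2]^{1/2}=41.569219
k∈{1,2,3} keeps every argument non-negative
  k=1: (−1)^0·41.5692/(12)·0.8666^5·0.4989^1 = +0.844961
  k=2: (−1)^1·41.5692/(4)·0.8666^3·0.4989^3 = -0.840097
  k=3: (−1)^2·41.5692/(12)·0.8666^1·0.4989^5 = +0.092807
d^3_{0,1}(1.0447) = +0.844961 -0.840097 +0.092807 = +0.097670
Attach z-rotation phases: D = e^{-i(0)(3.2389)}·(+0.097670)·e^{-i(1)(3.1133)} = -0.097631-0.002763i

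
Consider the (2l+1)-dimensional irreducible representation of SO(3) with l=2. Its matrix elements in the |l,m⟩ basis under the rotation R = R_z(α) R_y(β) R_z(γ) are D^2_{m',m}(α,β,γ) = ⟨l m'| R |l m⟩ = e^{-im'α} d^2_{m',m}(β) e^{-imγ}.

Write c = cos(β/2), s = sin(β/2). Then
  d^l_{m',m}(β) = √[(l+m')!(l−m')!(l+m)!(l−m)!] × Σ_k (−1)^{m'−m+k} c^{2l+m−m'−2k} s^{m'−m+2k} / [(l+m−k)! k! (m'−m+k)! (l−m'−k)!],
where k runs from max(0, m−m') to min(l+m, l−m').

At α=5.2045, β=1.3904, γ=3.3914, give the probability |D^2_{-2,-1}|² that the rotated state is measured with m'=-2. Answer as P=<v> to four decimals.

P=0.3366

First d^2_{-2,-1}(β=1.3904), then the phase factors e^{-i(-2)α} and e^{-i(-1)γ}:
With c≡cos(β/2)=0.767926 and s≡sin(β/2)=0.640539, N=[1·24·1·6]^{1/2}=12.000000
k: max(0,(-1)−(-2))=1 … min(2+(-1),2−(-2))=1
  k=1: (−1)^0·12.0000/(6)·0.7679^3·0.6405^1 = +0.580140
d^2_{-2,-1}(1.3904) = +0.580140
|D^2_{-2,-1}|² = |d^2_{-2,-1}(β)|² = (+0.580140)² = 0.336563 (the z-rotation phases have unit modulus)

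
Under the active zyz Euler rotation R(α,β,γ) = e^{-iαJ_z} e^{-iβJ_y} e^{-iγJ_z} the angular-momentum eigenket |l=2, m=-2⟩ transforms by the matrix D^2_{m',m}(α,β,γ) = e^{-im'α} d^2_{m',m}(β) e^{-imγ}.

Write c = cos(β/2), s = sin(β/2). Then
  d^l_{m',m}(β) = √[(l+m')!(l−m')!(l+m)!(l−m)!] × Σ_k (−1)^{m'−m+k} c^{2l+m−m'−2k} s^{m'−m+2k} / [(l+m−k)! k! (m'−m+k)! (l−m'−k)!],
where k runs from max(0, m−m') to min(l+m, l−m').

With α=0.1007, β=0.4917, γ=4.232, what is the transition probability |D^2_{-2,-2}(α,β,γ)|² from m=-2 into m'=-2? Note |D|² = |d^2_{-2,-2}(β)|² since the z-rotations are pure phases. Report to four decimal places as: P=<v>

First d^2_{-2,-2}(β=0.4917), then the phase factors e^{-i(-2)α} and e^{-i(-2)γ}:
With c≡cos(β/2)=0.969931 and s≡sin(β/2)=0.243381, N=[1·24·1·24]^{1/2}=24.000000
The bounds max(0,m−m')=0 and min(l+m,l−m')=0 give 1 term
  k=0: (−1)^0·24.0000/(24)·0.9699^4·0.2434^0 = +0.885040
d^2_{-2,-2}(0.4917) = +0.885040
|D^2_{-2,-2}|² = |d^2_{-2,-2}(β)|² = (+0.885040)² = 0.783296 (the z-rotation phases have unit modulus)

P=0.7833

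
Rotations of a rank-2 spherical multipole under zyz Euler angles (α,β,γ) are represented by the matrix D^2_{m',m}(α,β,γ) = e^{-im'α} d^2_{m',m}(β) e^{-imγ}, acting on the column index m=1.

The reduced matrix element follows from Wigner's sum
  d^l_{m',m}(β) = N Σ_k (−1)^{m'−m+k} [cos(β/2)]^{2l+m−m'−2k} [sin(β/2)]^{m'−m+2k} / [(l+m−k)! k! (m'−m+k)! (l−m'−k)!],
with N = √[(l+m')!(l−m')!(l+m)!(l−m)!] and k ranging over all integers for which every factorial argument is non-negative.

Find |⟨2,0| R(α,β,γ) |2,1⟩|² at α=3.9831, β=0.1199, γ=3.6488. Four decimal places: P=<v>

First d^2_{0,1}(β=0.1199), then the phase factors e^{-i(0)α} and e^{-i(1)γ}:
c=cos(0.1199/2)=0.998204, s=sin(0.1199/2)=0.059914; N=√[2·2·6·1]=4.898979
Admissible k: 1..2 (factorial args all ≥0)
  k=1: (−1)^0·4.8990/(2)·0.9982^3·0.0599^1 = +0.145969
  k=2: (−1)^1·4.8990/(2)·0.9982^1·0.0599^3 = -0.000526
d^2_{0,1}(0.1199) = +0.145969 -0.000526 = +0.145444
|D^2_{0,1}|² = |d^2_{0,1}(β)|² = (+0.145444)² = 0.021154 (the z-rotation phases have unit modulus)

P=0.0212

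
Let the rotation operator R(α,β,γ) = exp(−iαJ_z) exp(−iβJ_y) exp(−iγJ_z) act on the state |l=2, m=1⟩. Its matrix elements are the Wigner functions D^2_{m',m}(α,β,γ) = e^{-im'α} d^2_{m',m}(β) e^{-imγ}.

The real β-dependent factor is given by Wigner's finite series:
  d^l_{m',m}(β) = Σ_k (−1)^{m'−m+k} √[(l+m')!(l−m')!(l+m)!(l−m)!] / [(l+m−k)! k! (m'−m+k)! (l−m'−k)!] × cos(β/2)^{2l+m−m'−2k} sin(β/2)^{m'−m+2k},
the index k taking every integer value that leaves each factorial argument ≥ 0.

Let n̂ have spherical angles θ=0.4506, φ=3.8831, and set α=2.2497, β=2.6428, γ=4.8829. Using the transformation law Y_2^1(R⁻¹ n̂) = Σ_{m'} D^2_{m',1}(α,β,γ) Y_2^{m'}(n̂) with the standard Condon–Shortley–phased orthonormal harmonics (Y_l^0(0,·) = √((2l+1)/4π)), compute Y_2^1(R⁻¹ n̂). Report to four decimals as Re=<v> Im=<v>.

Need the full column D^2_{m',1} for m'=−2..2 at α=2.2497, β=2.6428, γ=4.8829.
cos(β/2)=0.246819, sin(β/2)=0.969062
d^2_{-2,1}: single k=3 term ⇒ +0.449224;  D = +0.416593-0.168085i
d^2_{-1,1}: k∈[2..3] ⇒ +0.171625 -0.881872 = -0.710247;  D = +0.620420+0.345729i
d^2_{0,1}: k∈[1..2] ⇒ +0.035691 -0.550185 = -0.514493;  D = -0.087302-0.507032i
d^2_{1,1}: k∈[0..1] ⇒ +0.003711 -0.171625 = -0.167914;  D = -0.110894+0.126086i
d^2_{2,1}: single k=0 term ⇒ -0.029142;  D = +0.029116+0.001238i
Y_2^{m'}(θ=0.4506,φ=3.8831) and Σ D·Y over m':
  (+0.4166-0.1681i)·(+0.0064-0.0730i)  (+0.6204+0.3457i)·(-0.2233+0.2046i)  (-0.0873-0.5070i)·(+0.4513+0.0000i)  (-0.1109+0.1261i)·(+0.2233+0.2046i)  (+0.0291+0.0012i)·(+0.0064+0.0730i)
Y_2^1(R⁻¹ n̂) = -0.308748-0.203018i

Re=-0.3087 Im=-0.2030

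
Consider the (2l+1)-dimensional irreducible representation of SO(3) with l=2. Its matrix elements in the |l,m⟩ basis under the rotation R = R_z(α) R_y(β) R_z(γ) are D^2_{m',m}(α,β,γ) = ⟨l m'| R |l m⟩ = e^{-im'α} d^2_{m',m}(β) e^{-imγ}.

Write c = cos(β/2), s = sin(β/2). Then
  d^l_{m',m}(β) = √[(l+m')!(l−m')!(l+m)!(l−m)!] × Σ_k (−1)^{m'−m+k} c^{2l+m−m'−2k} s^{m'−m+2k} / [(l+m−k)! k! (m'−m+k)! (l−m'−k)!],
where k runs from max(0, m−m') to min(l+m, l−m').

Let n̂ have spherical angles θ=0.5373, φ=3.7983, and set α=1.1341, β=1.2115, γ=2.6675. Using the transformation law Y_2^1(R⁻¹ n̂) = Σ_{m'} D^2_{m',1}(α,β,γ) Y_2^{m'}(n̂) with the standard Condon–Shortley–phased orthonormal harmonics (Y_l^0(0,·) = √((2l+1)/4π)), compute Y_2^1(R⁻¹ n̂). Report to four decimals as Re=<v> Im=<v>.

Re=0.0921 Im=0.0220

Need the full column D^2_{m',1} for m'=−2..2 at α=1.1341, β=1.2115, γ=2.6675.
cos(β/2)=0.822075, sin(β/2)=0.569379
d^2_{-2,1}: single k=3 term ⇒ +0.303491;  D = +0.279616-0.117989i
d^2_{-1,1}: k∈[2..3] ⇒ +0.657275 -0.105101 = +0.552174;  D = +0.020644-0.551788i
d^2_{0,1}: k∈[1..2] ⇒ +0.774839 -0.371699 = +0.403141;  D = -0.358677-0.184046i
d^2_{1,1}: k∈[0..1] ⇒ +0.456716 -0.657275 = -0.200559;  D = +0.158439-0.122967i
d^2_{2,1}: single k=0 term ⇒ -0.632654;  D = -0.140107-0.616945i
Y_2^{m'}(θ=0.5373,φ=3.7983) and Σ D·Y over m':
  (+0.2796-0.1180i)·(+0.0258-0.0979i)  (+0.0206-0.5518i)·(-0.2690+0.2074i)  (-0.3587-0.1840i)·(+0.3829+0.0000i)  (+0.1584-0.1230i)·(+0.2690+0.2074i)  (-0.1401-0.6169i)·(+0.0258+0.0979i)
Y_2^1(R⁻¹ n̂) = +0.092077+0.022030i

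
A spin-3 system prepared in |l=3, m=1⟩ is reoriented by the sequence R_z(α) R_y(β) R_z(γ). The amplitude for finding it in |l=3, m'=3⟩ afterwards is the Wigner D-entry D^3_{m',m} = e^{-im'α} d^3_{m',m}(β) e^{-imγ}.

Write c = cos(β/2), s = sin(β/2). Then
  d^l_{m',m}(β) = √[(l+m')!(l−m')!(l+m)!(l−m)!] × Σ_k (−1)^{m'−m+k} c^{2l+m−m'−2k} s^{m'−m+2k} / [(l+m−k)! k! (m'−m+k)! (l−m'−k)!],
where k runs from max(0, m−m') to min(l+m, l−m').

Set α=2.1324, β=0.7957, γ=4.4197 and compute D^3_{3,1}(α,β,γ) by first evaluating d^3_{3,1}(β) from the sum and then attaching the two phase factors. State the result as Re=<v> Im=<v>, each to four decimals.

Split into d^3_{3,1}(β=0.7957) × two z-phases.
Half-angle: c=0.921896, s=0.387437. N=√(720·1·24·2)=185.903201
The bounds max(0,m−m')=0 and min(l+m,l−m')=0 give 1 term
  k=0: (−1)^2·185.9032/(48)·0.9219^4·0.3874^2 = +0.419929
d^3_{3,1}(0.7957) = +0.419929
D = (+0.993507-0.113768i)·(+0.419929)·(-0.288528+0.957471i) = -0.074632+0.413244i

Re=-0.0746 Im=0.4132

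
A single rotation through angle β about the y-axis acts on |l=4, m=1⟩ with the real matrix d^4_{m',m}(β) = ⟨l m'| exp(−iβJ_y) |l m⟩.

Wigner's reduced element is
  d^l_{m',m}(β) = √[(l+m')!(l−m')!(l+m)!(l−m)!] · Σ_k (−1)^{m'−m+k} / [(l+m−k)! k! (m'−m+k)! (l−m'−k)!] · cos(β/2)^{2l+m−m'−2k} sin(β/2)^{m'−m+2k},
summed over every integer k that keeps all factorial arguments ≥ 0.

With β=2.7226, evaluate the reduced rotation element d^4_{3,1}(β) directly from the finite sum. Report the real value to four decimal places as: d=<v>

d=-0.0220

d^4_{3,1}(β=2.7226) via Wigner's sum:
c=cos(2.7226/2)=0.207967, s=sin(2.7226/2)=0.978136; N=√[5040·1·120·6]=1904.940944
k∈{0,1} keeps every argument non-negative
  k=0: (−1)^2·1904.9409/(240)·0.2080^6·0.9781^2 = +0.000614
  k=1: (−1)^3·1904.9409/(144)·0.2080^4·0.9781^4 = -0.022651
d^4_{3,1}(2.7226) = +0.000614 -0.022651 = -0.022037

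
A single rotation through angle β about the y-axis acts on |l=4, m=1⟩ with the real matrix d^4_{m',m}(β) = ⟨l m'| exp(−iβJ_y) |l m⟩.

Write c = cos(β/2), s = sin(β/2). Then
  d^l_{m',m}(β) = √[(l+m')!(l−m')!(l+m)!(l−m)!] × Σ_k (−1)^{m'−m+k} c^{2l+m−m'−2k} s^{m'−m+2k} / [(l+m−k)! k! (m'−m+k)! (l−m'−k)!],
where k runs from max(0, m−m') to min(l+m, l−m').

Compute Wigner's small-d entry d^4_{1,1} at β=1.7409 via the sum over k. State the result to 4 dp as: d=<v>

d=0.3404

d^4_{1,1}(β=1.7409) via Wigner's sum:
Half-angle: c=0.644483, s=0.764619. N=√(120·6·120·6)=720.000000
k: max(0,(1)−(1))=0 … min(4+(1),4−(1))=3
  k=0: (−1)^0·720.0000/(720)·0.6445^8·0.7646^0 = +0.029764
  k=1: (−1)^1·720.0000/(48)·0.6445^6·0.7646^2 = -0.628418
  k=2: (−1)^2·720.0000/(24)·0.6445^4·0.7646^4 = +1.769075
  k=3: (−1)^3·720.0000/(72)·0.6445^2·0.7646^6 = -0.830028
d^4_{1,1}(1.7409) = +0.029764 -0.628418 +1.769075 -0.830028 = +0.340393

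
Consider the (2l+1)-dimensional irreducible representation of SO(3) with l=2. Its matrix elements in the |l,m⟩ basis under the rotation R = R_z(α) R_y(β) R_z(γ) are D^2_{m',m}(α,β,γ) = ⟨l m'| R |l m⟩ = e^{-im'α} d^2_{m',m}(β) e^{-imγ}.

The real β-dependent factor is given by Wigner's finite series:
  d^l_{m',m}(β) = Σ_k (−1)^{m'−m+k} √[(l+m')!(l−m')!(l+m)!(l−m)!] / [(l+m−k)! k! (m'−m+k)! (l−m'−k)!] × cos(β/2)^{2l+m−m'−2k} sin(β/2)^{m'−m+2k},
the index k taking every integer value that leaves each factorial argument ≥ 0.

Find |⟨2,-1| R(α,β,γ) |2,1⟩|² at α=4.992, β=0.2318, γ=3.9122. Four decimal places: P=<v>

Split into d^2_{-1,1}(β=0.2318) × two z-phases.
With c≡cos(β/2)=0.993291 and s≡sin(β/2)=0.115641, N=[1·6·6·1]^{1/2}=6.000000
The bounds max(0,m−m')=2 and min(l+m,l−m')=3 give 2 terms
  k=2: (−1)^0·6.0000/(2)·0.9933^2·0.1156^2 = +0.039582
  k=3: (−1)^1·6.0000/(6)·0.9933^0·0.1156^4 = -0.000179
d^2_{-1,1}(0.2318) = +0.039582 -0.000179 = +0.039403
|D^2_{-1,1}|² = |d^2_{-1,1}(β)|² = (+0.039403)² = 0.001553 (the z-rotation phases have unit modulus)

P=0.0016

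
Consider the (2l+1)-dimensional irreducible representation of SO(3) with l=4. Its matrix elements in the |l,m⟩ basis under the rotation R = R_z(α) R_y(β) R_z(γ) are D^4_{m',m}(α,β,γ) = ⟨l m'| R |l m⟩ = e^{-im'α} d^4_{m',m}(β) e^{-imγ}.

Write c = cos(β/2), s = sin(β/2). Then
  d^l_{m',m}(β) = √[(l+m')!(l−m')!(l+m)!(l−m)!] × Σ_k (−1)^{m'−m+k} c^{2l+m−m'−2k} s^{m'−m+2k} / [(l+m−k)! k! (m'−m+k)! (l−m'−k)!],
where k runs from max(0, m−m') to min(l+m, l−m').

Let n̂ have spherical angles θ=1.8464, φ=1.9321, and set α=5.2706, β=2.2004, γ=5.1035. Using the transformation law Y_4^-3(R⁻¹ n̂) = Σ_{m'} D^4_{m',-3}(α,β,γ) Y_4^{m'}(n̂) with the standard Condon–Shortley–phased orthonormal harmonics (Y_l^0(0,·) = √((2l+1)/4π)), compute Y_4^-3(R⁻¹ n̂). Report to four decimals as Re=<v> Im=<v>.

Need the full column D^4_{m',-3} for m'=−4..4 at α=5.2706, β=2.2004, γ=5.1035.
cos(β/2)=0.453418, sin(β/2)=0.891298
d^4_{-4,-3}: single k=1 term ⇒ +0.009932;  D = +0.002597-0.009587i
d^4_{-3,-3}: k∈[0..1] ⇒ +0.001786 -0.048321 = -0.046535;  D = -0.044543+0.013468i
d^4_{-2,-3}: k∈[0..1] ⇒ -0.013139 +0.152317 = +0.139177;  D = +0.104730+0.091662i
d^4_{-1,-3}: k∈[0..1] ⇒ +0.054791 -0.352862 = -0.298072;  D = +0.047708-0.294229i
d^4_{0,-3}: k∈[0..1] ⇒ -0.160556 +0.620404 = +0.459848;  D = -0.424001+0.177998i
d^4_{1,-3}: k∈[0..1] ⇒ +0.352862 -0.818098 = -0.465236;  D = +0.379959+0.268468i
d^4_{2,-3}: k∈[0..1] ⇒ -0.588567 +0.758095 = +0.169527;  D = +0.009643-0.169253i
d^4_{3,-3}: k∈[0..1] ⇒ +0.721495 -0.398276 = +0.323219;  D = +0.283450-0.155328i
d^4_{4,-3}: single k=0 term ⇒ -0.573066;  D = -0.499780-0.280400i
Y_4^{m'}(θ=1.8464,φ=1.9321) and Σ D·Y over m':
  (+0.0026-0.0096i)·(+0.0475-0.3764i)  (-0.0445+0.0135i)·(-0.2682-0.1420i)  (+0.1047+0.0917i)·(+0.1119-0.0987i)  (+0.0477-0.2942i)·(-0.1087-0.2876i)  (-0.4240+0.1780i)·(+0.1026+0.0000i)  (+0.3800+0.2685i)·(+0.1087-0.2876i)  (+0.0096-0.1693i)·(+0.1119+0.0987i)  (+0.2834-0.1553i)·(+0.2682-0.1420i)  (-0.4998-0.2804i)·(+0.0475+0.3764i)
Y_4^-3(R⁻¹ n̂) = +0.169863-0.343720i

Re=0.1699 Im=-0.3437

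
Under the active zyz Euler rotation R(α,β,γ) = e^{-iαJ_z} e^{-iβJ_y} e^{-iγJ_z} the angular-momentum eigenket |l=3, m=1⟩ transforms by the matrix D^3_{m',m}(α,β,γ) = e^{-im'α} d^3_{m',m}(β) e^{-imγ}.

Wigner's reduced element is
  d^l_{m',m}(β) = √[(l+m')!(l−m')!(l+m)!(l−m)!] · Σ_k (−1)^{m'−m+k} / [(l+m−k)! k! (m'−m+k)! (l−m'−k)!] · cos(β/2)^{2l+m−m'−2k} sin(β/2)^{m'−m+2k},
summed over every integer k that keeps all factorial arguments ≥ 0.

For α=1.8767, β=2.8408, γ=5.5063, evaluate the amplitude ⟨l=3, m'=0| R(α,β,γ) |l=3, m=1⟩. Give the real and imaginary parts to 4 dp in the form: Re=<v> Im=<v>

Split into d^3_{0,1}(β=2.8408) × two z-phases.
Half-angle: c=0.149830, s=0.988712. N=√(6·6·24·2)=41.569219
k: max(0,(1)−(0))=1 … min(3+(1),3−(0))=3
  k=1: (−1)^0·41.5692/(12)·0.1498^5·0.9887^1 = +0.000259
  k=2: (−1)^1·41.5692/(4)·0.1498^3·0.9887^3 = -0.033784
  k=3: (−1)^2·41.5692/(12)·0.1498^1·0.9887^5 = +0.490386
d^3_{0,1}(2.8408) = +0.000259 -0.033784 +0.490386 = +0.456860
D = (+1.000000+0.000000i)·(+0.456860)·(+0.713101+0.701062i) = +0.325787+0.320287i

Re=0.3258 Im=0.3203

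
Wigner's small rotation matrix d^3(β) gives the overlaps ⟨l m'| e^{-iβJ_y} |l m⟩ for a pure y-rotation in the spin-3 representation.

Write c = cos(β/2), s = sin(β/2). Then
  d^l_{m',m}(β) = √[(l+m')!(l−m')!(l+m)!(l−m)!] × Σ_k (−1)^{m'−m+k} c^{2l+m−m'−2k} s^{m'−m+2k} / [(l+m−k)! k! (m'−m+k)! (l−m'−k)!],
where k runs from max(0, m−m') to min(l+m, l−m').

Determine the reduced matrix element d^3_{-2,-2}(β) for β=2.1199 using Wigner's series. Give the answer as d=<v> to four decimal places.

d^3_{-2,-2}(β=2.1199) via Wigner's sum:
c=cos(2.1199/2)=0.488916, s=sin(2.1199/2)=0.872331; N=√[1·120·1·120]=120.000000
k: max(0,(-2)−(-2))=0 … min(3+(-2),3−(-2))=1
  k=0: (−1)^0·120.0000/(120)·0.4889^6·0.8723^0 = +0.013659
  k=1: (−1)^1·120.0000/(24)·0.4889^4·0.8723^2 = -0.217405
d^3_{-2,-2}(2.1199) = +0.013659 -0.217405 = -0.203746

d=-0.2037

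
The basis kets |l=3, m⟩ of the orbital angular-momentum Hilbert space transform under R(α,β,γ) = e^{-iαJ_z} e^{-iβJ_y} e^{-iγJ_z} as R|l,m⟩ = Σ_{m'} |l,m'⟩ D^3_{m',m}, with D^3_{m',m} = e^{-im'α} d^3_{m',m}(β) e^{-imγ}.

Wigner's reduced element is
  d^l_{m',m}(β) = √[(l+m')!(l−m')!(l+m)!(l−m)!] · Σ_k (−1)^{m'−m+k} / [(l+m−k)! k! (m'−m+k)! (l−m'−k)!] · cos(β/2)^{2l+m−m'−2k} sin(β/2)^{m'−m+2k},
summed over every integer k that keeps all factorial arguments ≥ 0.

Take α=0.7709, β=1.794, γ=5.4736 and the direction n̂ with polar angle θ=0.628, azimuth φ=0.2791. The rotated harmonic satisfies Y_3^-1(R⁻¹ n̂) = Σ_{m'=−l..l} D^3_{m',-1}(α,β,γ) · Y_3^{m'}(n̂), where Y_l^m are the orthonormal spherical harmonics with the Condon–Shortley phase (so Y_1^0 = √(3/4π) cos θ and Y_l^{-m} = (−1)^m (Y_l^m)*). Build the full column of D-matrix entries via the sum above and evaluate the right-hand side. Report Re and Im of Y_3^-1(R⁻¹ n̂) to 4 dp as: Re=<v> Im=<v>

Re=0.0640 Im=-0.1281

Need the full column D^3_{m',-1} for m'=−3..3 at α=0.7709, β=1.794, γ=5.4736.
cos(β/2)=0.623957, sin(β/2)=0.781459
d^3_{-3,-1}: single k=2 term ⇒ +0.358490;  D = +0.024245+0.357669i
d^3_{-2,-1}: k∈[1..2] ⇒ +0.233711 -0.733183 = -0.499471;  D = -0.371455-0.333906i
d^3_{-1,-1}: k∈[0..2] ⇒ +0.059010 -0.740493 +0.871133 = +0.189651;  D = +0.189509-0.007335i
d^3_{0,-1}: k∈[0..2] ⇒ -0.256018 +1.204742 -0.629905 = +0.318819;  D = +0.219921-0.230825i
d^3_{1,-1}: k∈[0..2] ⇒ +0.555370 -1.161511 +0.227738 = -0.378403;  D = +0.003666+0.378385i
d^3_{2,-1}: k∈[0..1] ⇒ -0.733183 +0.575022 = -0.158161;  D = +0.111297+0.112373i
d^3_{3,-1}: single k=0 term ⇒ +0.562314;  D = -0.562209-0.010856i
Y_3^{m'}(θ=0.628,φ=0.2791) and Σ D·Y over m':
  (+0.0242+0.3577i)·(+0.0566-0.0629i)  (-0.3715-0.3339i)·(+0.2421-0.1512i)  (+0.1895-0.0073i)·(+0.4151-0.1190i)  (+0.2199-0.2308i)·(+0.0828+0.0000i)  (+0.0037+0.3784i)·(-0.4151-0.1190i)  (+0.1113+0.1124i)·(+0.2421+0.1512i)  (-0.5622-0.0109i)·(-0.0566-0.0629i)
Y_3^-1(R⁻¹ n̂) = +0.064027-0.128146i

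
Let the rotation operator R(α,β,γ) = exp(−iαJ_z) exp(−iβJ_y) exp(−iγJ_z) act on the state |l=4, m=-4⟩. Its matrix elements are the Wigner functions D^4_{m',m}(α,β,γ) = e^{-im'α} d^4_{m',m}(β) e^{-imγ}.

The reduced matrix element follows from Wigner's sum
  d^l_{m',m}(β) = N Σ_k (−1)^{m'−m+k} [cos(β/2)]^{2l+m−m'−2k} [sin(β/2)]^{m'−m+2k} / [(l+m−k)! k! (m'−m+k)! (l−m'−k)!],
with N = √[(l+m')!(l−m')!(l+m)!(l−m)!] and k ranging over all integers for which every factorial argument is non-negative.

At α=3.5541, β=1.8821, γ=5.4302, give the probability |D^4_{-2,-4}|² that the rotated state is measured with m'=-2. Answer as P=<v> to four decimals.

P=0.0208

First d^4_{-2,-4}(β=1.8821), then the phase factors e^{-i(-2)α} and e^{-i(-4)γ}:
Half-angle: c=0.588940, s=0.808177. N=√(2·720·1·40320)=7619.763776
k: max(0,(-4)−(-2))=0 … min(4+(-4),4−(-2))=0
  k=0: (−1)^2·7619.7638/(1440)·0.5889^6·0.8082^2 = +0.144217
d^4_{-2,-4}(1.8821) = +0.144217
|D^4_{-2,-4}|² = |d^4_{-2,-4}(β)|² = (+0.144217)² = 0.020799 (the z-rotation phases have unit modulus)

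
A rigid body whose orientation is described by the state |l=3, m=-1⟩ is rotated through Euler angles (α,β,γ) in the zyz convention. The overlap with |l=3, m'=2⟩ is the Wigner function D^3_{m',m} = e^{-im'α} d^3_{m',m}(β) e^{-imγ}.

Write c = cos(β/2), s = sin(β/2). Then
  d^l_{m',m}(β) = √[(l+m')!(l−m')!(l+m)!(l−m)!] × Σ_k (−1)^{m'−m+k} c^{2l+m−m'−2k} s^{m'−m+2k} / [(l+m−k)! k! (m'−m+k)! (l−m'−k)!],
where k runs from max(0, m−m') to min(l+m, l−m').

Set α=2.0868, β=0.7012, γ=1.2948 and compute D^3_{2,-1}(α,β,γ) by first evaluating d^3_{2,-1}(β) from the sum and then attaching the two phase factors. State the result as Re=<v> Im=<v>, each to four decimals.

Split into d^3_{2,-1}(β=0.7012) × two z-phases.
Half-angle: c=0.939167, s=0.343461. N=√(120·1·2·24)=75.894664
The bounds max(0,m−m')=0 and min(l+m,l−m')=1 give 2 terms
  k=0: (−1)^3·75.8947/(12)·0.9392^3·0.3435^3 = -0.212272
  k=1: (−1)^4·75.8947/(24)·0.9392^1·0.3435^5 = +0.014195
d^3_{2,-1}(0.7012) = -0.212272 +0.014195 = -0.198077
D = (-0.513097+0.858331i)·(-0.198077)·(+0.272506+0.962154i) = +0.191276+0.051456i

Re=0.1913 Im=0.0515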